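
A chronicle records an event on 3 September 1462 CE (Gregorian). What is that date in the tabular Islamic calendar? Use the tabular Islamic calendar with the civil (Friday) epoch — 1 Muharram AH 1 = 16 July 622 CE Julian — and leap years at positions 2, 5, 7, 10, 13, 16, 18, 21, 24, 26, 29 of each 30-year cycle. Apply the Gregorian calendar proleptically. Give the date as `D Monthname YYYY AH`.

29 Dhu al-Qa'dah 866 AH

Both dates share Julian Day Number 2255290; in the tabular Islamic calendar that is 29 Dhu al-Qa'dah 866 AH.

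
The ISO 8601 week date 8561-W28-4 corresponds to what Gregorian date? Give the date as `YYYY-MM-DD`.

ISO week 1 of 8561 is the week containing the first Thursday of 8561.
Week 28, day 4 (Thursday) lands on 8561-07-09.

8561-07-09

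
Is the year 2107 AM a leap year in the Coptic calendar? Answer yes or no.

2107 mod 4 = 3; in the Coptic calendar a year is leap when year mod 4 = 3, so it is a leap year.

yes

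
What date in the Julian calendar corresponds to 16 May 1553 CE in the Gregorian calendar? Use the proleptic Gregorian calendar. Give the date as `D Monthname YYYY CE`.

6 May 1553 CE

The Julian–Gregorian offset here is 10 days (Julian trailing).
16 May 1553 Gregorian − 10 days → 6 May 1553 Julian.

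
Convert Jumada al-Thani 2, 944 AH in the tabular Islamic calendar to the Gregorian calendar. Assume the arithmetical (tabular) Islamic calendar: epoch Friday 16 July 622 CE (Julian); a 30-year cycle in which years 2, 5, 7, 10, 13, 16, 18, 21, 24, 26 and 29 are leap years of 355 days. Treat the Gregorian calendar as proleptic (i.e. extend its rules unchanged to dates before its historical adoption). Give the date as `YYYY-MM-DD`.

1537-11-16

Both dates share Julian Day Number 2282757; in the Gregorian calendar that is 16 November 1537 CE.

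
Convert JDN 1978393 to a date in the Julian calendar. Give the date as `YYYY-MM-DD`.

0704-07-18

JDN 1978393 is 22 July 704 in the proleptic Gregorian calendar.
In the Julian calendar that day is 0704-07-18.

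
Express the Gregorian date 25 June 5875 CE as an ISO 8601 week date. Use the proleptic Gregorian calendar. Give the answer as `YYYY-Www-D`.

5875-W25-5

The weekday is Friday (ISO weekday 5).
That Friday belongs to ISO week 25 of ISO year 5875.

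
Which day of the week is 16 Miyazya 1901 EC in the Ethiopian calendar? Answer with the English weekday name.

This is JDN 2418421 (24 April 1909 Gregorian).
2418421 ≡ 5 (mod 7); counting from Monday = 0 gives Saturday.

Saturday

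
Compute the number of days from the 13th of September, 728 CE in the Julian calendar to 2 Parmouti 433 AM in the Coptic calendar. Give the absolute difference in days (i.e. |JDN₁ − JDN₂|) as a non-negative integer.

4187

First date → JDN 1987216; second date → JDN 1983029.
The interval is |1987216 − 1983029| = 4187 days.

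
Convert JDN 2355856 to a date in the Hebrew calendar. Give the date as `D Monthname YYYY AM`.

JDN 2355856 is 5 January 1738 in the Gregorian calendar.
In the Hebrew calendar that day is 13 Tevet 5498 AM.

13 Tevet 5498 AM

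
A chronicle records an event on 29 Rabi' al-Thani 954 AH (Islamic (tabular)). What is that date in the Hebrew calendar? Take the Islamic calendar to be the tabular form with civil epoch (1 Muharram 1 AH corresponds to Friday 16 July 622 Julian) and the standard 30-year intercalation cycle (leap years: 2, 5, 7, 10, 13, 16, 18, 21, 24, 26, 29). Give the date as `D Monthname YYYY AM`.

30 Sivan 5307 AM

The source date corresponds to 28 June 1547 in the proleptic Gregorian calendar (JDN 2286268).
That day falls on 30 Sivan 5307 AM in the Hebrew calendar.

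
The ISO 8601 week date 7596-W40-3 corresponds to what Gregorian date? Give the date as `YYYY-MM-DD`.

7596-10-02

ISO week 1 of 7596 is the week containing the first Thursday of 7596.
Week 40, day 3 (Wednesday) lands on 7596-10-02.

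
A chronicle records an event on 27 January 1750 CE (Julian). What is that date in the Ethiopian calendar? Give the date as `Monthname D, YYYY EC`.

Yekatit 2, 1742 EC

Both dates share Julian Day Number 2360272; in the Ethiopian calendar that is 2 Yekatit 1742 EC.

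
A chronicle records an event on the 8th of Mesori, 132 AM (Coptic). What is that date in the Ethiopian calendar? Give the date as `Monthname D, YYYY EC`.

Nehase 8, 408 EC

The source date corresponds to 2 August 416 in the proleptic Gregorian calendar (JDN 1873215).
That day falls on 8 Nehase 408 EC in the Ethiopian calendar.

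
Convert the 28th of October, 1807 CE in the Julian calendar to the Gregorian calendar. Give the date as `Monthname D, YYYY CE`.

November 9, 1807 CE

At this point the Julian calendar is 12 days behind the Gregorian.
28 October 1807 Julian + 12 days → 9 November 1807 Gregorian.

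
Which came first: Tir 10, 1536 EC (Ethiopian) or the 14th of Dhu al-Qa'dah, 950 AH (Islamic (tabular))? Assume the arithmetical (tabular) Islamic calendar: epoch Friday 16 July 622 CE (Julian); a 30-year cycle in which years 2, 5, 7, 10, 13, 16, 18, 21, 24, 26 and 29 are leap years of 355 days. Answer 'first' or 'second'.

The two dates have Julian Day Numbers 2285009 and 2285042 respectively.
Since 2285009 < 2285042, the first date comes first.

first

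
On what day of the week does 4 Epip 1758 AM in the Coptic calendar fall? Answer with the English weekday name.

Equivalently 11 July 2042 Gregorian, JDN 2467077.
JDN 2467077 mod 7 = 4, and JDN 0 was a Monday, so this is a Friday.

Friday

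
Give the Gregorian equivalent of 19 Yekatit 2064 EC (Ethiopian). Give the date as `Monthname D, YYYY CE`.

February 27, 2072 CE

Both dates share Julian Day Number 2477900; in the Gregorian calendar that is 27 February 2072 CE.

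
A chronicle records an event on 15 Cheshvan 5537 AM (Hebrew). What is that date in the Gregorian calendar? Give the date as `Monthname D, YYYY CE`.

Julian Day Number of the source date = 2370032.
Converting JDN 2370032 to the Gregorian calendar gives 28 October 1776 CE.

October 28, 1776 CE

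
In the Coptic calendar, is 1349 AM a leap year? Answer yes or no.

1349 mod 4 = 1; in the Coptic calendar a year is leap when year mod 4 = 3, so it is a common year.

no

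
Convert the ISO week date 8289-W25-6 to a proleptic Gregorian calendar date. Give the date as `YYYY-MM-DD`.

ISO week 1 of 8289 is the week containing the first Thursday of 8289.
Week 25, day 6 (Saturday) lands on 8289-06-22.

8289-06-22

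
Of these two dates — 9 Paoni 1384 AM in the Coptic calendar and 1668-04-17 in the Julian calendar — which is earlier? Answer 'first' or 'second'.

The two dates have Julian Day Numbers 2330449 and 2330402 respectively.
Since 2330402 < 2330449, the second date comes first.

second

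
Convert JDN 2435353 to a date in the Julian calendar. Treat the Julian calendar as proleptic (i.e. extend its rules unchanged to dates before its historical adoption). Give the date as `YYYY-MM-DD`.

JDN 2435353 is 2 September 1955 in the Gregorian calendar.
In the Julian calendar that day is 1955-08-20.

1955-08-20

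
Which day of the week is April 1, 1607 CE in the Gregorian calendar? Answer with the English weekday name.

JDN 2308095 mod 7 = 6, and JDN 0 was a Monday, so this is a Sunday.

Sunday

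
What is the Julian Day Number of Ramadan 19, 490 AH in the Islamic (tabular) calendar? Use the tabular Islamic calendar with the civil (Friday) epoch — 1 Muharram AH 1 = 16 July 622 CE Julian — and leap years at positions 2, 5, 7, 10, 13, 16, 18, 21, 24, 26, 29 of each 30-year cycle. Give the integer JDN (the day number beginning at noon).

Equivalently 5 September 1097 (proleptic Gregorian).
JDN 2400001 is 17 November 1858 CE (Gregorian), MJD 0; the target day is −278022 days from there, so JDN = 2121979.

2121979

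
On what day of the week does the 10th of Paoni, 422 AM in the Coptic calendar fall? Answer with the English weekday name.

This is JDN 1979079 (8 June 706 Gregorian).
1979079 ≡ 4 (mod 7); counting from Monday = 0 gives Friday.

Friday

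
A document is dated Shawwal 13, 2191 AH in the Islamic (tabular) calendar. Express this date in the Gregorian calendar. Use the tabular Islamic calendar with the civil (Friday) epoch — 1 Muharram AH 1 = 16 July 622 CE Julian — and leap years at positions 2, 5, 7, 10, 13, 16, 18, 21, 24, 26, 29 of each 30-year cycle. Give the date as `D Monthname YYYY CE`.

Julian Day Number of the source date = 2724781.
Converting JDN 2724781 to the Gregorian calendar gives 5 February 2748 CE.

5 February 2748 CE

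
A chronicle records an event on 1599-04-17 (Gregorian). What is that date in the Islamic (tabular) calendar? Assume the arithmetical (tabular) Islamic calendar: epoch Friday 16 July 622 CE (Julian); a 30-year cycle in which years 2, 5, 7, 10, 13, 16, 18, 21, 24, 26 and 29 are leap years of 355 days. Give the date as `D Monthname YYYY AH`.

21 Ramadan 1007 AH

Both dates share Julian Day Number 2305189; in the tabular Islamic calendar that is 21 Ramadan 1007 AH.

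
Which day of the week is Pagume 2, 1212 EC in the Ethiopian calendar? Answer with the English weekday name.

Tuesday

Equivalently 1 September 1220 Gregorian, JDN 2166900.
2166900 ≡ 1 (mod 7); counting from Monday = 0 gives Tuesday.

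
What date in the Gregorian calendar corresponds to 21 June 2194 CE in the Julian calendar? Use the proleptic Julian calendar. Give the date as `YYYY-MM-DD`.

2194-07-05

For dates in this range the Gregorian date is 14 days ahead of the Julian.
21 June 2194 Julian + 14 days → 5 July 2194 Gregorian.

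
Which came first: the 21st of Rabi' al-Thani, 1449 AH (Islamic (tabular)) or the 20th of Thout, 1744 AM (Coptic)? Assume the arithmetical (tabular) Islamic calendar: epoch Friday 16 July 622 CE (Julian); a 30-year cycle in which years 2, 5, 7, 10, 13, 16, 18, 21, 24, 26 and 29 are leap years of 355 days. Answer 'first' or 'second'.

The two dates have Julian Day Numbers 2461672 and 2461680 respectively.
Since 2461672 < 2461680, the first date comes first.

first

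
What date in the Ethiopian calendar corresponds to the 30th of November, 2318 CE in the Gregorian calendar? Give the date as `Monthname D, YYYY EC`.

Hidar 18, 2311 EC

Julian Day Number of the source date = 2568025.
Converting JDN 2568025 to the Ethiopian calendar gives 18 Hidar 2311 EC.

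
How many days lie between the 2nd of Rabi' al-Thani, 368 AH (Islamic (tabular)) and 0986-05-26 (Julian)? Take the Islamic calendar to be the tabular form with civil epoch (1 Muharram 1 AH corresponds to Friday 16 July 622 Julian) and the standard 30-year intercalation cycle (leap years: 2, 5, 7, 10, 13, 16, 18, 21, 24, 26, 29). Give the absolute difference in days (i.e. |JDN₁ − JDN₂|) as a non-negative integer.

JDN of the first date = 2078583.
JDN of the second date = 2081340.
|2081340 − 2078583| = 2757.

2757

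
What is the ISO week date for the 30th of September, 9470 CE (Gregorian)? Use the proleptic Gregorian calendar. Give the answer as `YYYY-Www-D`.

The weekday is Friday (ISO weekday 5).
That Friday belongs to ISO week 39 of ISO year 9470.

9470-W39-5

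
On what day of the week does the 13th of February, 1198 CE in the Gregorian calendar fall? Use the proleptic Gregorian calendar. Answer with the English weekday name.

2158664 ≡ 4 (mod 7); counting from Monday = 0 gives Friday.

Friday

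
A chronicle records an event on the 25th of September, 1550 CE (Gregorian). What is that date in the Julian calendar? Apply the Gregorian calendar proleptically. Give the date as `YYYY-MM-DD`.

For dates in this range the Gregorian date is 10 days ahead of the Julian.
25 September 1550 Gregorian − 10 days → 15 September 1550 Julian.

1550-09-15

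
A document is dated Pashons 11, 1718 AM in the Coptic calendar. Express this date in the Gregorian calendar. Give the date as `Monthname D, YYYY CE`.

May 19, 2002 CE

Both dates share Julian Day Number 2452414; in the Gregorian calendar that is 19 May 2002 CE.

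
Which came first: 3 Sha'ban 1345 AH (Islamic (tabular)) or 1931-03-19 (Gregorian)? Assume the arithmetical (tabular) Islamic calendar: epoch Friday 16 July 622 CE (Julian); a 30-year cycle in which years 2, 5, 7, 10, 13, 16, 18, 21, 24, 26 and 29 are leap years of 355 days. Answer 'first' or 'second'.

The two dates have Julian Day Numbers 2424918 and 2426420 respectively.
Since 2424918 < 2426420, the first date comes first.

first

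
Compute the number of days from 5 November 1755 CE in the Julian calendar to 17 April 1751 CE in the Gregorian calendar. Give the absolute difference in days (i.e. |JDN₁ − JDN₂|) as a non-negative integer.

First date → JDN 2362380; second date → JDN 2360706.
The interval is |2362380 − 2360706| = 1674 days.

1674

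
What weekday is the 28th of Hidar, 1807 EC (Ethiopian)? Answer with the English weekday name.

In the Gregorian calendar this is 6 December 1814 (JDN 2383949).
2383949 ≡ 1 (mod 7); counting from Monday = 0 gives Tuesday.

Tuesday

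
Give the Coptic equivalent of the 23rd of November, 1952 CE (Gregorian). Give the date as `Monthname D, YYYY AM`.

Hathor 14, 1669 AM

Julian Day Number of the source date = 2434340.
Converting JDN 2434340 to the Coptic calendar gives 14 Hathor 1669 AM.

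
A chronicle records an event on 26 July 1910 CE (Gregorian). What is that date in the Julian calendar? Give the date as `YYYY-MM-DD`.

The Julian–Gregorian offset here is 13 days (Julian trailing).
26 July 1910 Gregorian − 13 days → 13 July 1910 Julian.

1910-07-13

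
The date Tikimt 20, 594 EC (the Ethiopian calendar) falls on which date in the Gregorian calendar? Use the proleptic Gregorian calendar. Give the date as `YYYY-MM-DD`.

Both dates share Julian Day Number 1940863; in the Gregorian calendar that is 20 October 601 CE.

0601-10-20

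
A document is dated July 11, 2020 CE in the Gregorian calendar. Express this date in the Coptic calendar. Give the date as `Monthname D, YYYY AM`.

Epip 4, 1736 AM

Both dates share Julian Day Number 2459042; in the Coptic calendar that is 4 Epip 1736 AM.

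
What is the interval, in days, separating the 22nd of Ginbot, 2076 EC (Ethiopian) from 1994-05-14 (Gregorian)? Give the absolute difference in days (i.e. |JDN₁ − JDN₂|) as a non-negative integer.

32889

JDN of the first date = 2482376.
JDN of the second date = 2449487.
|2449487 − 2482376| = 32889.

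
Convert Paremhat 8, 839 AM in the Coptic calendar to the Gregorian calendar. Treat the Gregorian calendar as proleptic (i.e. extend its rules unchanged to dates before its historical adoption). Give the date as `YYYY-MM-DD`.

1123-03-11

Both dates share Julian Day Number 2131296; in the Gregorian calendar that is 11 March 1123 CE.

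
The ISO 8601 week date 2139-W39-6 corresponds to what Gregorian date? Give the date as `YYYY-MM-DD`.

ISO week 1 of 2139 is the week containing the first Thursday of 2139.
Week 39, day 6 (Saturday) lands on 2139-09-26.

2139-09-26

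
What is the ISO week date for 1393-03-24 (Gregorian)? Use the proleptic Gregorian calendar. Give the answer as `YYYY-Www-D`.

The weekday is Sunday (ISO weekday 7).
That Sunday belongs to ISO week 12 of ISO year 1393.

1393-W12-7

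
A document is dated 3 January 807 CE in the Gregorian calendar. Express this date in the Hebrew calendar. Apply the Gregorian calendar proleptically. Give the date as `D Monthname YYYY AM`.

Both dates share Julian Day Number 2015813; in the Hebrew calendar that is 16 Tevet 4567 AM.

16 Tevet 4567 AM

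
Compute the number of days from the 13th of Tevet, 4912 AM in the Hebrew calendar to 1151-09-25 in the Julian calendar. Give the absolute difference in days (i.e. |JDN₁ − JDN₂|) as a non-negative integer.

JDN of the first date = 2141817.
JDN of the second date = 2141728.
|2141728 − 2141817| = 89.

89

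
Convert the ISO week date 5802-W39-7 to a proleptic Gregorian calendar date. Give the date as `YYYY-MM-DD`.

5802-10-03

ISO week 1 of 5802 is the week containing the first Thursday of 5802.
Week 39, day 7 (Sunday) lands on 5802-10-03.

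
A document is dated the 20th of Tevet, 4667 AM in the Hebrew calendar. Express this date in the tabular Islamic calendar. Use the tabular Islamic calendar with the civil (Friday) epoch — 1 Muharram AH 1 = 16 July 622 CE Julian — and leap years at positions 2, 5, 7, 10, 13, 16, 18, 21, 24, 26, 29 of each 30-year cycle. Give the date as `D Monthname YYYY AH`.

19 Rabi' al-Awwal 294 AH

The source date corresponds to 12 January 907 in the proleptic Gregorian calendar (JDN 2052346).
That day falls on 19 Rabi' al-Awwal 294 AH in the tabular Islamic calendar.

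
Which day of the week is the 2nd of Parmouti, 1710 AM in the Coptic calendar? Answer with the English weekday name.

Sunday

In the Gregorian calendar this is 10 April 1994 (JDN 2449453).
Since JDN mod 7 = 6 (0 = Monday), the day is Sunday.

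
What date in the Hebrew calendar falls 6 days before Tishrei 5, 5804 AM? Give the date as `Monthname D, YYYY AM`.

JDN of Tishrei 5, 5804 AM = 2467532.
2467532 − 6 = 2467526.
JDN 2467526 in the Hebrew calendar is Elul 28, 5803 AM.

Elul 28, 5803 AM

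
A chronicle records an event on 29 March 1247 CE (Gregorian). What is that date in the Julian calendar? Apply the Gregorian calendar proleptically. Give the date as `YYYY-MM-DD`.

1247-03-22

For dates in this range the Gregorian date is 7 days ahead of the Julian.
29 March 1247 Gregorian − 7 days → 22 March 1247 Julian.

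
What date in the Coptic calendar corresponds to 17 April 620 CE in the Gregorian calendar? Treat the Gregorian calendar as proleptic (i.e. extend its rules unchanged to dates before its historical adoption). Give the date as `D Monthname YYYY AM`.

Julian Day Number of the source date = 1947617.
Converting JDN 1947617 to the Coptic calendar gives 19 Parmouti 336 AM.

19 Parmouti 336 AM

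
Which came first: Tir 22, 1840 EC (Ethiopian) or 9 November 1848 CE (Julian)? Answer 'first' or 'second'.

first

The two dates have Julian Day Numbers 2396057 and 2396353 respectively.
Since 2396057 < 2396353, the first date comes first.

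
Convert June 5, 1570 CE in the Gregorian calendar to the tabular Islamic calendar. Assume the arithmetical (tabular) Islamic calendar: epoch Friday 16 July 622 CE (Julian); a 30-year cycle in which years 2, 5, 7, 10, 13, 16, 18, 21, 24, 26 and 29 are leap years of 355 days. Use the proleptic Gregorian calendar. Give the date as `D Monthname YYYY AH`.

Julian Day Number of the source date = 2294646.
Converting JDN 2294646 to the tabular Islamic calendar gives 20 Dhu al-Hijjah 977 AH.

20 Dhu al-Hijjah 977 AH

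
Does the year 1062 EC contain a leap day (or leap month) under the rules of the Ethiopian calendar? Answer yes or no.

1062 mod 4 = 2; in the Ethiopian calendar a year is leap when year mod 4 = 3, so it is a common year.

no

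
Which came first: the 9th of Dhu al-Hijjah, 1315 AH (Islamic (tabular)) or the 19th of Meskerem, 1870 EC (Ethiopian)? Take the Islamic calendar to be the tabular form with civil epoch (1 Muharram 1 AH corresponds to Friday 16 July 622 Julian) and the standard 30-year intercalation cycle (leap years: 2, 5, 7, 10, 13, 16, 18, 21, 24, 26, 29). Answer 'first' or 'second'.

The two dates have Julian Day Numbers 2414411 and 2406891 respectively.
Since 2406891 < 2414411, the second date comes first.

second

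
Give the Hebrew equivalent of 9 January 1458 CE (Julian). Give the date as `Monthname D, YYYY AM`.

The source date corresponds to 18 January 1458 in the proleptic Gregorian calendar (JDN 2253601).
That day falls on 23 Tevet 5218 AM in the Hebrew calendar.

Tevet 23, 5218 AM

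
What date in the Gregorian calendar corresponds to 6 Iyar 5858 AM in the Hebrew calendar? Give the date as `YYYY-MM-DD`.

Julian Day Number of the source date = 2487467.
Converting JDN 2487467 to the Gregorian calendar gives 8 May 2098 CE.

2098-05-08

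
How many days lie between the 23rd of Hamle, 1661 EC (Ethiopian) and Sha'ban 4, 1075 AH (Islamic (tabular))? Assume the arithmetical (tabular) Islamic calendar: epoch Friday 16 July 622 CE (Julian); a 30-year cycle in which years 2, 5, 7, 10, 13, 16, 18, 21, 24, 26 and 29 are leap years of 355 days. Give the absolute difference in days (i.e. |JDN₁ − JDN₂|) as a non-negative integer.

1618

First date → JDN 2330858; second date → JDN 2329240.
The interval is |2330858 − 2329240| = 1618 days.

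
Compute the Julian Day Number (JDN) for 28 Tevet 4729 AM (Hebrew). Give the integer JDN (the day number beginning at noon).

2074976

In the proleptic Gregorian calendar the same day is 27 December 968.
JDN 2299161 is 15 October 1582 CE (Gregorian); the target day is −224185 days from there, so JDN = 2074976.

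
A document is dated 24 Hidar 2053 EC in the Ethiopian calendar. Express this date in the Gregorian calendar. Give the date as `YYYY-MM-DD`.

Julian Day Number of the source date = 2473797.
Converting JDN 2473797 to the Gregorian calendar gives 3 December 2060 CE.

2060-12-03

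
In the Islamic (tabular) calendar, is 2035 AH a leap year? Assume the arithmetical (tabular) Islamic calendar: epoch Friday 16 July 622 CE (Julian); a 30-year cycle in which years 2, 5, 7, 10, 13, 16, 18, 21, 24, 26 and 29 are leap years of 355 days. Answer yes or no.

no

Year 2035 AH is year 25 of its 30-year cycle; leap positions are 2, 5, 7, 10, 13, 16, 18, 21, 24, 26, 29, so it is a common year (354 days).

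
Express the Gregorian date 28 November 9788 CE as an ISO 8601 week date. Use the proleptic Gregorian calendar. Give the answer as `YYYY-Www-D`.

The weekday is Friday (ISO weekday 5).
That Friday belongs to ISO week 48 of ISO year 9788.

9788-W48-5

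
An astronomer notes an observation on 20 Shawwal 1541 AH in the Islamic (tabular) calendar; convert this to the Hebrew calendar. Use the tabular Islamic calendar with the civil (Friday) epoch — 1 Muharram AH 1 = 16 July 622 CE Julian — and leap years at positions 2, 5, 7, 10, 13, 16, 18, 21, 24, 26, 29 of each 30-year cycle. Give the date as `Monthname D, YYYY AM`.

Sivan 21, 5877 AM

The source date corresponds to 21 June 2117 in the Gregorian calendar (JDN 2494450).
That day falls on 21 Sivan 5877 AM in the Hebrew calendar.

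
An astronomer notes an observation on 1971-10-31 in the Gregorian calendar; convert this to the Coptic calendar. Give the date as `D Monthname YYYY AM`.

Julian Day Number of the source date = 2441256.
Converting JDN 2441256 to the Coptic calendar gives 20 Paopi 1688 AM.

20 Paopi 1688 AM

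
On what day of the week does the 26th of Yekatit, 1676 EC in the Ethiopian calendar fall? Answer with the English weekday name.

Thursday

This is JDN 2336190 (2 March 1684 Gregorian).
Since JDN mod 7 = 3 (0 = Monday), the day is Thursday.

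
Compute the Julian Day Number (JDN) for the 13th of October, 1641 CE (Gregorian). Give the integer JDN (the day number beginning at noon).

JDN 2400001 is 17 November 1858 CE (Gregorian), MJD 0; the target day is −79292 days from there, so JDN = 2320709.

2320709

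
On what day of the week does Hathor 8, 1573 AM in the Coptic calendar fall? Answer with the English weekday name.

Equivalently 16 November 1856 Gregorian, JDN 2399270.
Since JDN mod 7 = 6 (0 = Monday), the day is Sunday.

Sunday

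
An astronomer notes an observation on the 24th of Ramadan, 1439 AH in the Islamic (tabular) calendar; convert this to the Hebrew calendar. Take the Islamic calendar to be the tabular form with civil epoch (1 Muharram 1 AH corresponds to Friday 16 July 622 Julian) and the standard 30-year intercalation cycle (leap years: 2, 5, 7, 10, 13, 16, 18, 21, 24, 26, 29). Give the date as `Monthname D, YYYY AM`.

The source date corresponds to 8 June 2018 in the Gregorian calendar (JDN 2458278).
That day falls on 25 Sivan 5778 AM in the Hebrew calendar.

Sivan 25, 5778 AM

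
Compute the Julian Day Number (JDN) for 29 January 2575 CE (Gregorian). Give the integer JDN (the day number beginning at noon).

2661588

JDN 2400001 is 17 November 1858 CE (Gregorian), MJD 0; the target day is +261587 days from there, so JDN = 2661588.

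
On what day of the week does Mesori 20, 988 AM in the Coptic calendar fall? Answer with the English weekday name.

Saturday

Equivalently 20 August 1272 Gregorian, JDN 2185881.
JDN 2185881 mod 7 = 5, and JDN 0 was a Monday, so this is a Saturday.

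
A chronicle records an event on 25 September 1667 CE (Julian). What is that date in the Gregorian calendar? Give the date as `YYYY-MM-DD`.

1667-10-05

At this point the Julian calendar is 10 days behind the Gregorian.
25 September 1667 Julian + 10 days → 5 October 1667 Gregorian.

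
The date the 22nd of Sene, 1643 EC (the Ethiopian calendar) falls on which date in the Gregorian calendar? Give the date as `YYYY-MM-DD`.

Both dates share Julian Day Number 2324252; in the Gregorian calendar that is 26 June 1651 CE.

1651-06-26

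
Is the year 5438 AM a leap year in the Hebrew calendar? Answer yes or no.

no

Hebrew year 5438 is year 4 of its 19-year Metonic cycle; leap years are at positions 3, 6, 8, 11, 14, 17, 19, so it is a common year (12 months).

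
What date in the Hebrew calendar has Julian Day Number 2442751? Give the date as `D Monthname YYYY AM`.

30 Kislev 5736 AM

JDN 2442751 is 4 December 1975 in the Gregorian calendar.
In the Hebrew calendar that day is 30 Kislev 5736 AM.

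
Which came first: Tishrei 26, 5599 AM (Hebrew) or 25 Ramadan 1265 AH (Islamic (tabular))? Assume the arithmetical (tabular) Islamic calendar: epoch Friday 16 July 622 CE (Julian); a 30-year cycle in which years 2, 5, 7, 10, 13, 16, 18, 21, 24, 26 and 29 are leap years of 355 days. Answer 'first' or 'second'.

First date → JDN 2392663; second date → JDN 2396619.
JDN 2392663 < JDN 2396619, so the first date is earlier.

first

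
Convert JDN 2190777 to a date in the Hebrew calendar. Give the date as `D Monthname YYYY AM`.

JDN 2190777 is 15 January 1286 in the proleptic Gregorian calendar.
In the Hebrew calendar that day is 11 Shevat 5046 AM.

11 Shevat 5046 AM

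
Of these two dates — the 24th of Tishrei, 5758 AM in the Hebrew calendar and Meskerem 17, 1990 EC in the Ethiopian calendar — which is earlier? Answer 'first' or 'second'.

The two dates have Julian Day Numbers 2450747 and 2450719 respectively.
Since 2450719 < 2450747, the second date comes first.

second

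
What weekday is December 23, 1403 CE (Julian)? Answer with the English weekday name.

Equivalently 1 January 1404 Gregorian, JDN 2233860.
Since JDN mod 7 = 6 (0 = Monday), the day is Sunday.

Sunday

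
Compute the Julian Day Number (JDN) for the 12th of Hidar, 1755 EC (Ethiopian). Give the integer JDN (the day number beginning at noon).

In the Gregorian calendar the same day is 19 November 1762.
JDN 2451545 is 1 January 2000 CE (Gregorian); the target day is −86605 days from there, so JDN = 2364940.

2364940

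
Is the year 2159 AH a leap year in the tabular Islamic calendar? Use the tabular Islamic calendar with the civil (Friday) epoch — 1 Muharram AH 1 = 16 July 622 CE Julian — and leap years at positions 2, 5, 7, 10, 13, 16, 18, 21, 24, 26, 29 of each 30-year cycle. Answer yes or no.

yes

Year 2159 AH is year 29 of its 30-year cycle; leap positions are 2, 5, 7, 10, 13, 16, 18, 21, 24, 26, 29, so it is a leap year (355 days).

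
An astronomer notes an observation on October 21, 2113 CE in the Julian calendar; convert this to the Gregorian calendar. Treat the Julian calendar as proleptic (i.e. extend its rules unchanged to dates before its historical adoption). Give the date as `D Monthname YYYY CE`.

At this point the Julian calendar is 14 days behind the Gregorian.
21 October 2113 Julian + 14 days → 4 November 2113 Gregorian.

4 November 2113 CE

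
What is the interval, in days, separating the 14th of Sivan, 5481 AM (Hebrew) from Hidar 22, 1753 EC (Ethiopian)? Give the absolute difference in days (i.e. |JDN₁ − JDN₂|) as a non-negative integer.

First date → JDN 2349802; second date → JDN 2364220.
The interval is |2349802 − 2364220| = 14418 days.

14418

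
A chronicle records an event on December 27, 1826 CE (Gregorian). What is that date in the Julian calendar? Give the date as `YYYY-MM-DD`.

The Julian–Gregorian offset here is 12 days (Julian trailing).
27 December 1826 Gregorian − 12 days → 15 December 1826 Julian.

1826-12-15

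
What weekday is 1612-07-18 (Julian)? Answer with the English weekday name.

Saturday

Equivalently 28 July 1612 Gregorian, JDN 2310040.
Since JDN mod 7 = 5 (0 = Monday), the day is Saturday.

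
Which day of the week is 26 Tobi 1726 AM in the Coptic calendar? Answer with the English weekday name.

Wednesday

In the Gregorian calendar this is 3 February 2010 (JDN 2455231).
JDN 2455231 mod 7 = 2, and JDN 0 was a Monday, so this is a Wednesday.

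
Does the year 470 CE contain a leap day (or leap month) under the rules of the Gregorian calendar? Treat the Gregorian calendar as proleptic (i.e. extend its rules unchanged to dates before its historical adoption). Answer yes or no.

no

470 is not divisible by 4, so it is a common year.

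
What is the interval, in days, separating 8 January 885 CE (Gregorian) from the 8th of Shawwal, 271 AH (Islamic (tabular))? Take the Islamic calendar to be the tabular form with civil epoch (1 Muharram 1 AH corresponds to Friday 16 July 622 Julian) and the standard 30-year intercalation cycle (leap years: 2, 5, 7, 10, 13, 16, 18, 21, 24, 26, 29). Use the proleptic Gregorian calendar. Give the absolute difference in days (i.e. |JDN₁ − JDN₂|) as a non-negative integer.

JDN of the first date = 2044308.
JDN of the second date = 2044392.
|2044392 − 2044308| = 84.

84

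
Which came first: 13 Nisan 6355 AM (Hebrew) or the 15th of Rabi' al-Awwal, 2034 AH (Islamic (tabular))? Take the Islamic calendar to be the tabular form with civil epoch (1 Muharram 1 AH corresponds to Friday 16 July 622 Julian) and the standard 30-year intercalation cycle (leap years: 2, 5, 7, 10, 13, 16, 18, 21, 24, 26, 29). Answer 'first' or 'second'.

second

Converting both to JDN: 2668968 vs 2668940; the smaller is the second.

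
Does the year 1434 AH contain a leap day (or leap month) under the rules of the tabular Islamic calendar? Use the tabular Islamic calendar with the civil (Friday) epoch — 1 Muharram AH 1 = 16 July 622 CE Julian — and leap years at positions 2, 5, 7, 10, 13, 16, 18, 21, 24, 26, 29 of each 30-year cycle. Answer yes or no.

Year 1434 AH is year 24 of its 30-year cycle; leap positions are 2, 5, 7, 10, 13, 16, 18, 21, 24, 26, 29, so it is a leap year (355 days).

yes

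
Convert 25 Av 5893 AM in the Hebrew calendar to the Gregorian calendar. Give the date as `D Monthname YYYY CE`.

27 August 2133 CE

Julian Day Number of the source date = 2500361.
Converting JDN 2500361 to the Gregorian calendar gives 27 August 2133 CE.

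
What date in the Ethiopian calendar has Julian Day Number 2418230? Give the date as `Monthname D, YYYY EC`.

The Gregorian equivalent of JDN 2418230 is 15 October 1908.
In the Ethiopian calendar that day is Tikimt 5, 1901 EC.

Tikimt 5, 1901 EC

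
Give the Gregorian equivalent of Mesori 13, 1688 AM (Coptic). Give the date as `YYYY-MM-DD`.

1972-08-19

Julian Day Number of the source date = 2441549.
Converting JDN 2441549 to the Gregorian calendar gives 19 August 1972 CE.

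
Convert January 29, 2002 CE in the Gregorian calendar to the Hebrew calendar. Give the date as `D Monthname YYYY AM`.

16 Shevat 5762 AM

Julian Day Number of the source date = 2452304.
Converting JDN 2452304 to the Hebrew calendar gives 16 Shevat 5762 AM.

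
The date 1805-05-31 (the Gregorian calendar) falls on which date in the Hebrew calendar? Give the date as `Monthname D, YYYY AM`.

Sivan 3, 5565 AM

Julian Day Number of the source date = 2380473.
Converting JDN 2380473 to the Hebrew calendar gives 3 Sivan 5565 AM.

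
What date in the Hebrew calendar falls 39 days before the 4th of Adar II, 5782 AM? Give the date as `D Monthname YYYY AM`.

25 Shevat 5782 AM

JDN of the 4th of Adar II, 5782 AM = 2459646.
2459646 − 39 = 2459607.
JDN 2459607 in the Hebrew calendar is 25 Shevat 5782 AM.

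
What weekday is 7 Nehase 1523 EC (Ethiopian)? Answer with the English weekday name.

In the proleptic Gregorian calendar this is 10 August 1531 (JDN 2280467).
2280467 ≡ 0 (mod 7); counting from Monday = 0 gives Monday.

Monday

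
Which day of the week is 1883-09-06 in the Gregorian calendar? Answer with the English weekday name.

Thursday

JDN 2409060 mod 7 = 3, and JDN 0 was a Monday, so this is a Thursday.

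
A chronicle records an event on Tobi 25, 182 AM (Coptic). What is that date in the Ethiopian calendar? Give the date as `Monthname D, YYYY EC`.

The source date corresponds to 21 January 466 in the proleptic Gregorian calendar (JDN 1891284).
That day falls on 25 Tir 458 EC in the Ethiopian calendar.

Tir 25, 458 EC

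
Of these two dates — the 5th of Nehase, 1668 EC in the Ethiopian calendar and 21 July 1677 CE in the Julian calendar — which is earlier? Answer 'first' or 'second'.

first

Converting both to JDN: 2333427 vs 2333784; the smaller is the first.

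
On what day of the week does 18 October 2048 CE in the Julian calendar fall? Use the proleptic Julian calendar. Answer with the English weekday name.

Saturday

Equivalently 31 October 2048 Gregorian, JDN 2469381.
2469381 ≡ 5 (mod 7); counting from Monday = 0 gives Saturday.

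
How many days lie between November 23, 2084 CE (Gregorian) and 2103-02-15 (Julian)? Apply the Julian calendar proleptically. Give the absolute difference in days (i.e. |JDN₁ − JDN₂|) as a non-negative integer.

6671

JDN of the first date = 2482553.
JDN of the second date = 2489224.
|2489224 − 2482553| = 6671.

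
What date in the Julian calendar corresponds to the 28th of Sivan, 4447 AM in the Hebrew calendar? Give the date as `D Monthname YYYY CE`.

Both dates share Julian Day Number 1972150; in the Julian calendar that is 15 June 687 CE.

15 June 687 CE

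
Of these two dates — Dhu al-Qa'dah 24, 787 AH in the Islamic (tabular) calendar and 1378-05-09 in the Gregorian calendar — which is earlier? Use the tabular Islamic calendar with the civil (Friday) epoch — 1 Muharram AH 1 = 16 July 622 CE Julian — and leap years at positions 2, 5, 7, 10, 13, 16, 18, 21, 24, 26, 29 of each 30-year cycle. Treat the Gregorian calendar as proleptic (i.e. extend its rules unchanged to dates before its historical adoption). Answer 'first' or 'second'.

second

The two dates have Julian Day Numbers 2227290 and 2224493 respectively.
Since 2224493 < 2227290, the second date comes first.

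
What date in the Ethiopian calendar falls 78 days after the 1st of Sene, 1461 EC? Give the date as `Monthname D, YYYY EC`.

Nehase 19, 1461 EC

Counting 78 days forward from JDN 2257756 reaches JDN 2257834, which is Nehase 19, 1461 EC.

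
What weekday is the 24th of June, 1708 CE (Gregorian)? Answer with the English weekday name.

Sunday

2345069 ≡ 6 (mod 7); counting from Monday = 0 gives Sunday.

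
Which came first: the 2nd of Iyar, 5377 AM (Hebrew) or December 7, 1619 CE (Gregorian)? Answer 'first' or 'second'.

first

Converting both to JDN: 2311784 vs 2312728; the smaller is the first.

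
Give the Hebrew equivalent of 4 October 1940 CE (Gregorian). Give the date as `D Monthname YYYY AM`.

Both dates share Julian Day Number 2429907; in the Hebrew calendar that is 2 Tishrei 5701 AM.

2 Tishrei 5701 AM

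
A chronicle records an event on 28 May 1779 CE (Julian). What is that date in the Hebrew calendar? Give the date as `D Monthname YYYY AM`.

Julian Day Number of the source date = 2370985.
Converting JDN 2370985 to the Hebrew calendar gives 24 Sivan 5539 AM.

24 Sivan 5539 AM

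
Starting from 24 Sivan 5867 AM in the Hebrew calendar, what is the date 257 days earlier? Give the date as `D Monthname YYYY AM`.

Counting 257 days back from JDN 2490792 reaches JDN 2490535, which is 3 Tishrei 5867 AM.

3 Tishrei 5867 AM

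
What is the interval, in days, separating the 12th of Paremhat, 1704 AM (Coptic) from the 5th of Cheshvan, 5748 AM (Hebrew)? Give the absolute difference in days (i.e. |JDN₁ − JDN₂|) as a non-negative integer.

145

First date → JDN 2447242; second date → JDN 2447097.
The interval is |2447242 − 2447097| = 145 days.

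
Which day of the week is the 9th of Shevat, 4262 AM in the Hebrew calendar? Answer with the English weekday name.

Friday

In the proleptic Gregorian calendar this is 6 January 502 (JDN 1904417).
1904417 ≡ 4 (mod 7); counting from Monday = 0 gives Friday.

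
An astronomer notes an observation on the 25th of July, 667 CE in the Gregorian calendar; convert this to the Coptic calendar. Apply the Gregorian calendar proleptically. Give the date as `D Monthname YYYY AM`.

Julian Day Number of the source date = 1964882.
Converting JDN 1964882 to the Coptic calendar gives 28 Epip 383 AM.

28 Epip 383 AM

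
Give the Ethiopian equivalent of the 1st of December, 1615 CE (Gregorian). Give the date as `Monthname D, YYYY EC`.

Hidar 24, 1608 EC

Both dates share Julian Day Number 2311261; in the Ethiopian calendar that is 24 Hidar 1608 EC.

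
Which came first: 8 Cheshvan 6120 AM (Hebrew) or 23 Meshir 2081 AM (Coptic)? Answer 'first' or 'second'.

Converting both to JDN: 2582970 vs 2584922; the smaller is the first.

first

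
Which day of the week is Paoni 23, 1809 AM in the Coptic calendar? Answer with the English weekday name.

This is JDN 2485694 (30 June 2093 Gregorian).
Since JDN mod 7 = 1 (0 = Monday), the day is Tuesday.

Tuesday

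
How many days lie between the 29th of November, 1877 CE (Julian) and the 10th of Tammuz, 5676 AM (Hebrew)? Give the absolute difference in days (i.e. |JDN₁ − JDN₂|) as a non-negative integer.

14091

First date → JDN 2406965; second date → JDN 2421056.
The interval is |2406965 − 2421056| = 14091 days.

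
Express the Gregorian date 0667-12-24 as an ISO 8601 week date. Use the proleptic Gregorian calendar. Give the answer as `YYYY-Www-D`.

The weekday is Tuesday (ISO weekday 2).
That Tuesday belongs to ISO week 52 of ISO year 667.

0667-W52-2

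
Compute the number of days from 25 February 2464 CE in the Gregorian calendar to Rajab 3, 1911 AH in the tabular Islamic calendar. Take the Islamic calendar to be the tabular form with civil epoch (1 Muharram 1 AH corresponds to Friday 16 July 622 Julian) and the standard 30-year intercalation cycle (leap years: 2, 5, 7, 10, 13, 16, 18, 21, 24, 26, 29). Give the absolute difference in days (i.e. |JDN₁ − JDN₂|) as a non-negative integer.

JDN of the first date = 2621073.
JDN of the second date = 2625459.
|2625459 − 2621073| = 4386.

4386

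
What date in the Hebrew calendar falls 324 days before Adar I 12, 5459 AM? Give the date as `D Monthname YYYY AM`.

Counting 324 days back from JDN 2341649 reaches JDN 2341325, which is 12 Nisan 5458 AM.

12 Nisan 5458 AM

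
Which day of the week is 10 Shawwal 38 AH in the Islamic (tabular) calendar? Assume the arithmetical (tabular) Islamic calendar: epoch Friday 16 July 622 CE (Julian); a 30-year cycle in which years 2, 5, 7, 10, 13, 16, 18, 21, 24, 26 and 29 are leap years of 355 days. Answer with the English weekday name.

Monday

In the proleptic Gregorian calendar this is 14 March 659 (JDN 1961827).
1961827 ≡ 0 (mod 7); counting from Monday = 0 gives Monday.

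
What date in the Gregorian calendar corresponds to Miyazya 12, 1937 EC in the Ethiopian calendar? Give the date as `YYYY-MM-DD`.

1945-04-20

Both dates share Julian Day Number 2431566; in the Gregorian calendar that is 20 April 1945 CE.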